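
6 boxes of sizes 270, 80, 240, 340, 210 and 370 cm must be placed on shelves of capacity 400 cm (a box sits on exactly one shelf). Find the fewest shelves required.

Total = 370 + 340 + 270 + 240 + 210 + 80 = 1510 cm.
Lower bound: ⌈1510/400⌉ = 4 shelves.
Also, 5 boxes each exceed 200 cm, and no two of those can share a shelf, so at least 5 shelves are needed.
A packing using 5 shelves:
  shelf 1: 370 = 370
  shelf 2: 340 = 340
  shelf 3: 270 + 80 = 350
  shelf 4: 240 = 240
  shelf 5: 210 = 210
This matches the lower bound, so 5 is optimal.

5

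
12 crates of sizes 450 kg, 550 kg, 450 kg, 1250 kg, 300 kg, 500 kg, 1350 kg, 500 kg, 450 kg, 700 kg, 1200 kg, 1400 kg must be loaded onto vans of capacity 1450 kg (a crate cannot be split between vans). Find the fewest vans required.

Total = 1400 + 1350 + 1250 + 1200 + 700 + 550 + 500 + 500 + 450 + 450 + 450 + 300 = 9100 kg.
Lower bound: ⌈9100/1450⌉ = 7 vans.
A packing using 7 vans:
  van 1: 1400 = 1400
  van 2: 1350 = 1350
  van 3: 1250 = 1250
  van 4: 1200 = 1200
  van 5: 700 + 550 = 1250
  van 6: 500 + 500 + 450 = 1450
  van 7: 450 + 450 + 300 = 1200
This matches the lower bound, so 7 is optimal.

7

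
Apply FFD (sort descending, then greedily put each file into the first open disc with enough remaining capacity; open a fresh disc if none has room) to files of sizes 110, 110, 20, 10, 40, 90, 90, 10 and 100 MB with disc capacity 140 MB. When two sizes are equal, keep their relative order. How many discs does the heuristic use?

Sorted descending: 110, 110, 100, 90, 90, 40, 20, 10, 10.
  110 → disc 1 (new)  [load 110/140]
  110 → disc 2 (new)  [load 110/140]
  100 → disc 3 (new)  [load 100/140]
  90 → disc 4 (new)  [load 90/140]
  90 → disc 5 (new)  [load 90/140]
  40 → disc 3  [load 140/140]
  20 → disc 1  [load 130/140]
  10 → disc 1  [load 140/140]
  10 → disc 2  [load 120/140]
5 discs opened.

5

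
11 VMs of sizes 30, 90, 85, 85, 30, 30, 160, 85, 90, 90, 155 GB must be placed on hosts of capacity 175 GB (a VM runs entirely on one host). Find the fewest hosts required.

6

Total = 160 + 155 + 90 + 90 + 90 + 85 + 85 + 85 + 30 + 30 + 30 = 930 GB.
Lower bound: ⌈930/175⌉ = 6 hosts.
A packing using 6 hosts:
  host 1: 160 = 160
  host 2: 155 = 155
  host 3: 90 + 85 = 175
  host 4: 90 + 85 = 175
  host 5: 90 + 85 = 175
  host 6: 30 + 30 + 30 = 90
This matches the lower bound, so 6 is optimal.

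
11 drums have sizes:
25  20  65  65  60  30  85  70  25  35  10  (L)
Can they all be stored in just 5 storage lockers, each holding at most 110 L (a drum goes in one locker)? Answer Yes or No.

A valid assignment using 5 storage lockers:
  locker 1: 85 + 25 = 110
  locker 2: 70 + 35 = 105
  locker 3: 65 + 30 + 10 = 105
  locker 4: 65 + 25 + 20 = 110
  locker 5: 60 = 60
Every load is within 110 L, so 5 storage lockers suffice.

Yes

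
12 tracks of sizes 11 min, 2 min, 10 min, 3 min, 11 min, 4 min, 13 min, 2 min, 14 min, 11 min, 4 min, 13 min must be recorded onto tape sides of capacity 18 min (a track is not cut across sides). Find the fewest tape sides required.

Total = 14 + 13 + 13 + 11 + 11 + 11 + 10 + 4 + 4 + 3 + 2 + 2 = 98 min.
Lower bound: ⌈98/18⌉ = 6 tape sides.
Also, 7 tracks each exceed 9 min, and no two of those can share a side, so at least 7 tape sides are needed.
A packing using 7 tape sides:
  side 1: 14 + 4 = 18
  side 2: 13 + 4 = 17
  side 3: 13 + 3 + 2 = 18
  side 4: 11 + 2 = 13
  side 5: 11 = 11
  side 6: 11 = 11
  side 7: 10 = 10
This matches the lower bound, so 7 is optimal.

7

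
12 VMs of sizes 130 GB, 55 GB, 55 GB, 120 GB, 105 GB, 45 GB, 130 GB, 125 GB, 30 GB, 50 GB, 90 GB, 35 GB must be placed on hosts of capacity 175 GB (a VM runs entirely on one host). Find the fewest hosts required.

6

Total = 130 + 130 + 125 + 120 + 105 + 90 + 55 + 55 + 50 + 45 + 35 + 30 = 970 GB.
Lower bound: ⌈970/175⌉ = 6 hosts.
A packing using 6 hosts:
  host 1: 130 + 45 = 175
  host 2: 130 + 35 = 165
  host 3: 125 + 50 = 175
  host 4: 120 + 55 = 175
  host 5: 105 + 55 = 160
  host 6: 90 + 30 = 120
This matches the lower bound, so 6 is optimal.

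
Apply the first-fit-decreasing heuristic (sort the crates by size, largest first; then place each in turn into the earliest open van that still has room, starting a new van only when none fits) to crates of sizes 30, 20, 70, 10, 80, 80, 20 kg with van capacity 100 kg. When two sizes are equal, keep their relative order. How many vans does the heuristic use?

4

Sorted descending: 80, 80, 70, 30, 20, 20, 10.
  80 → van 1 (new)  [load 80/100]
  80 → van 2 (new)  [load 80/100]
  70 → van 3 (new)  [load 70/100]
  30 → van 3  [load 100/100]
  20 → van 1  [load 100/100]
  20 → van 2  [load 100/100]
  10 → van 4 (new)  [load 10/100]
4 vans opened.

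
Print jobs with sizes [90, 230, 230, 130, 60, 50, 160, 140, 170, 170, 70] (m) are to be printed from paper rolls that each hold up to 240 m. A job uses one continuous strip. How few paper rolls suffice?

Total = 230 + 230 + 170 + 170 + 160 + 140 + 130 + 90 + 70 + 60 + 50 = 1500 m.
Lower bound: ⌈1500/240⌉ = 7 paper rolls.
A packing using 7 paper rolls:
  roll 1: 230 = 230
  roll 2: 230 = 230
  roll 3: 170 + 70 = 240
  roll 4: 170 + 60 = 230
  roll 5: 160 + 50 = 210
  roll 6: 140 + 90 = 230
  roll 7: 130 = 130
This matches the lower bound, so 7 is optimal.

7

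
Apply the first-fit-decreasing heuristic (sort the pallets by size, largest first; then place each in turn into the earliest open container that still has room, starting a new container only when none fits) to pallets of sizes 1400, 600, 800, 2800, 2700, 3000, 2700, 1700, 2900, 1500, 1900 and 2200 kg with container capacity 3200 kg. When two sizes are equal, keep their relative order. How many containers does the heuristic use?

9

Sorted descending: 3000, 2900, 2800, 2700, 2700, 2200, 1900, 1700, 1500, 1400, 800, 600.
  3000 → container 1 (new)  [load 3000/3200]
  2900 → container 2 (new)  [load 2900/3200]
  2800 → container 3 (new)  [load 2800/3200]
  2700 → container 4 (new)  [load 2700/3200]
  2700 → container 5 (new)  [load 2700/3200]
  2200 → container 6 (new)  [load 2200/3200]
  1900 → container 7 (new)  [load 1900/3200]
  1700 → container 8 (new)  [load 1700/3200]
  1500 → container 8  [load 3200/3200]
  1400 → container 9 (new)  [load 1400/3200]
  800 → container 6  [load 3000/3200]
  600 → container 7  [load 2500/3200]
9 containers opened.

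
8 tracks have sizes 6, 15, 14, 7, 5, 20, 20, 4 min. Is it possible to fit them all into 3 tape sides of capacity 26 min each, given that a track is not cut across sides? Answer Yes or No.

No

Total = 91 min; ⌈91/26⌉ = 4.
At least 4 tape sides are required, but only 3 are allowed.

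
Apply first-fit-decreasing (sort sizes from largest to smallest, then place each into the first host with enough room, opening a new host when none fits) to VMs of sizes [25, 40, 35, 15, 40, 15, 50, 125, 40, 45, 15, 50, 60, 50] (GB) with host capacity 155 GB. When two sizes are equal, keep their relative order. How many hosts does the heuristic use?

4

Sorted descending: 125, 60, 50, 50, 50, 45, 40, 40, 40, 35, 25, 15, 15, 15.
  125 → host 1 (new)  [load 125/155]
  60 → host 2 (new)  [load 60/155]
  50 → host 2  [load 110/155]
  50 → host 3 (new)  [load 50/155]
  50 → host 3  [load 100/155]
  45 → host 2  [load 155/155]
  40 → host 3  [load 140/155]
  40 → host 4 (new)  [load 40/155]
  40 → host 4  [load 80/155]
  35 → host 4  [load 115/155]
  25 → host 1  [load 150/155]
  15 → host 3  [load 155/155]
  15 → host 4  [load 130/155]
  15 → host 4  [load 145/155]
4 hosts opened.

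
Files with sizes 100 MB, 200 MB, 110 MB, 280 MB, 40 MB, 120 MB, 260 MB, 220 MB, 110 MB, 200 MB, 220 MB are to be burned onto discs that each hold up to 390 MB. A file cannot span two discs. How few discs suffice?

Total = 280 + 260 + 220 + 220 + 200 + 200 + 120 + 110 + 110 + 100 + 40 = 1860 MB.
Lower bound: ⌈1860/390⌉ = 5 discs.
Also, 6 files each exceed 195 MB, and no two of those can share a disc, so at least 6 discs are needed.
A packing using 6 discs:
  disc 1: 280 + 110 = 390
  disc 2: 260 + 120 = 380
  disc 3: 220 + 110 + 40 = 370
  disc 4: 220 + 100 = 320
  disc 5: 200 = 200
  disc 6: 200 = 200
This matches the lower bound, so 6 is optimal.

6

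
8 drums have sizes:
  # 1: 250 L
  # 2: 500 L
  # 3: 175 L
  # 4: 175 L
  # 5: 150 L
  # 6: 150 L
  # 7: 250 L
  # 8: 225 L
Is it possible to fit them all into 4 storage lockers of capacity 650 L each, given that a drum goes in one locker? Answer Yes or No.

A valid assignment using 3 storage lockers:
  locker 1: 500 + 150 = 650
  locker 2: 250 + 250 + 150 = 650
  locker 3: 225 + 175 + 175 = 575
That uses only 3 ≤ 4, so 4 storage lockers are enough.

Yes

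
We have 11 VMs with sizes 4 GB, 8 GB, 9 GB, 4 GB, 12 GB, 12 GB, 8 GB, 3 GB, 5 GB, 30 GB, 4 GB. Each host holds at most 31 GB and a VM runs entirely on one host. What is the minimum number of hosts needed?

Total = 30 + 12 + 12 + 9 + 8 + 8 + 5 + 4 + 4 + 4 + 3 = 99 GB.
Lower bound: ⌈99/31⌉ = 4 hosts.
A packing using 4 hosts:
  host 1: 30 = 30
  host 2: 12 + 12 + 5 = 29
  host 3: 9 + 8 + 8 + 4 = 29
  host 4: 4 + 4 + 3 = 11
This matches the lower bound, so 4 is optimal.

4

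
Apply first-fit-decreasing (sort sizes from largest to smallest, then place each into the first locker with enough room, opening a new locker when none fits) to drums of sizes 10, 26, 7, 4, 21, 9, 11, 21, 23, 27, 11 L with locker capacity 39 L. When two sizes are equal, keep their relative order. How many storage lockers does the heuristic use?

5

Sorted descending: 27, 26, 23, 21, 21, 11, 11, 10, 9, 7, 4.
  27 → locker 1 (new)  [load 27/39]
  26 → locker 2 (new)  [load 26/39]
  23 → locker 3 (new)  [load 23/39]
  21 → locker 4 (new)  [load 21/39]
  21 → locker 5 (new)  [load 21/39]
  11 → locker 1  [load 38/39]
  11 → locker 2  [load 37/39]
  10 → locker 3  [load 33/39]
  9 → locker 4  [load 30/39]
  7 → locker 4  [load 37/39]
  4 → locker 3  [load 37/39]
5 storage lockers opened.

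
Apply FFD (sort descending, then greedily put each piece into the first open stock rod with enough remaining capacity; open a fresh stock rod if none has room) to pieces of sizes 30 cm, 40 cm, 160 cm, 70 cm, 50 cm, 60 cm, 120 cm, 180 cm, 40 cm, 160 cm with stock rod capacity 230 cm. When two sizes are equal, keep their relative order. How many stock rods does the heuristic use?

4

Sorted descending: 180, 160, 160, 120, 70, 60, 50, 40, 40, 30.
  180 → stock rod 1 (new)  [load 180/230]
  160 → stock rod 2 (new)  [load 160/230]
  160 → stock rod 3 (new)  [load 160/230]
  120 → stock rod 4 (new)  [load 120/230]
  70 → stock rod 2  [load 230/230]
  60 → stock rod 3  [load 220/230]
  50 → stock rod 1  [load 230/230]
  40 → stock rod 4  [load 160/230]
  40 → stock rod 4  [load 200/230]
  30 → stock rod 4  [load 230/230]
4 stock rods opened.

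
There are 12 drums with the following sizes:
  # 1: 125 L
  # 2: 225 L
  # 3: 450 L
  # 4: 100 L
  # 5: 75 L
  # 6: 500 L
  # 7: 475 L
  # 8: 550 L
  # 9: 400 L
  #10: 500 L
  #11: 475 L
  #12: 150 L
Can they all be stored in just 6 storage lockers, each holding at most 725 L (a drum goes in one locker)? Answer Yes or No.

Total = 4025 L; ⌈4025/725⌉ = 6.
7 drums each exceed half the capacity and cannot share a locker, forcing at least 7 storage lockers.
At least 7 storage lockers are required, but only 6 are allowed.

No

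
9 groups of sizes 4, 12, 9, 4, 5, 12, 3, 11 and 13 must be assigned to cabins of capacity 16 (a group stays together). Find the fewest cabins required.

Total = 13 + 12 + 12 + 11 + 9 + 5 + 4 + 4 + 3 = 73.
Lower bound: ⌈73/16⌉ = 5 cabins.
A packing using 5 cabins:
  cabin 1: 13 + 3 = 16
  cabin 2: 12 + 4 = 16
  cabin 3: 12 + 4 = 16
  cabin 4: 11 + 5 = 16
  cabin 5: 9 = 9
This matches the lower bound, so 5 is optimal.

5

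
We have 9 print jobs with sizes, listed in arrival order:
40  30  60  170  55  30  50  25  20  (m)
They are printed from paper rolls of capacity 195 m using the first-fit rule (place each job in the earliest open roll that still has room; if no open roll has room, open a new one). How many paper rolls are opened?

3

  40 → roll 1 (new)  [load 40/195]
  30 → roll 1  [load 70/195]
  60 → roll 1  [load 130/195]
  170 → roll 2 (new)  [load 170/195]
  55 → roll 1  [load 185/195]
  30 → roll 3 (new)  [load 30/195]
  50 → roll 3  [load 80/195]
  25 → roll 2  [load 195/195]
  20 → roll 3  [load 100/195]
3 paper rolls opened.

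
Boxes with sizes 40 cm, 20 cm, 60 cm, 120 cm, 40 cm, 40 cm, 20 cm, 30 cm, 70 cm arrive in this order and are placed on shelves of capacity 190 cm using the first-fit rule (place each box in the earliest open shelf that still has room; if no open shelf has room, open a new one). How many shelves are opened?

3

  40 → shelf 1 (new)  [load 40/190]
  20 → shelf 1  [load 60/190]
  60 → shelf 1  [load 120/190]
  120 → shelf 2 (new)  [load 120/190]
  40 → shelf 1  [load 160/190]
  40 → shelf 2  [load 160/190]
  20 → shelf 1  [load 180/190]
  30 → shelf 2  [load 190/190]
  70 → shelf 3 (new)  [load 70/190]
3 shelves opened.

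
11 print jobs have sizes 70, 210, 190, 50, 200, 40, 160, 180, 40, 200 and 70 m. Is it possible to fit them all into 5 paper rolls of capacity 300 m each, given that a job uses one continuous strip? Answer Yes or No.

No

Total = 1410 m; ⌈1410/300⌉ = 5.
6 print jobs each exceed half the capacity and cannot share a roll, forcing at least 6 paper rolls.
At least 6 paper rolls are required, but only 5 are allowed.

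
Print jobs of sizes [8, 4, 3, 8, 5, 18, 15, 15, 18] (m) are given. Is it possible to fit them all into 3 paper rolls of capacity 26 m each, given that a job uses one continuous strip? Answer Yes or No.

No

Total = 94 m; ⌈94/26⌉ = 4.
At least 4 paper rolls are required, but only 3 are allowed.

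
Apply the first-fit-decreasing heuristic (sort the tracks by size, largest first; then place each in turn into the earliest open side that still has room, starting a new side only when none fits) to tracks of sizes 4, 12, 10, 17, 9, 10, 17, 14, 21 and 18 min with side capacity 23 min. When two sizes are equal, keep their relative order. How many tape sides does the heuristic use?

Sorted descending: 21, 18, 17, 17, 14, 12, 10, 10, 9, 4.
  21 → side 1 (new)  [load 21/23]
  18 → side 2 (new)  [load 18/23]
  17 → side 3 (new)  [load 17/23]
  17 → side 4 (new)  [load 17/23]
  14 → side 5 (new)  [load 14/23]
  12 → side 6 (new)  [load 12/23]
  10 → side 6  [load 22/23]
  10 → side 7 (new)  [load 10/23]
  9 → side 5  [load 23/23]
  4 → side 2  [load 22/23]
7 tape sides opened.

7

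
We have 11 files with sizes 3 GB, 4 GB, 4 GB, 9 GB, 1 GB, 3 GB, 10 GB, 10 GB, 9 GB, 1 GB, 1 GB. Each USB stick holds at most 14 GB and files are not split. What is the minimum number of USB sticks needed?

4

Total = 10 + 10 + 9 + 9 + 4 + 4 + 3 + 3 + 1 + 1 + 1 = 55 GB.
Lower bound: ⌈55/14⌉ = 4 USB sticks.
A packing using 4 USB sticks:
  USB stick 1: 10 + 4 = 14
  USB stick 2: 10 + 4 = 14
  USB stick 3: 9 + 3 + 1 + 1 = 14
  USB stick 4: 9 + 3 + 1 = 13
This matches the lower bound, so 4 is optimal.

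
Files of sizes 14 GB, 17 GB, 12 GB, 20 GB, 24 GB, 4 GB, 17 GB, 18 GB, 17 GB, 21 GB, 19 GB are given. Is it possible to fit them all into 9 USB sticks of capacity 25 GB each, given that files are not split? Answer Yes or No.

No

Total = 183 GB; ⌈183/25⌉ = 8.
9 files each exceed half the capacity and cannot share a USB stick, forcing at least 9 USB sticks.
The bound of 9 does not rule out 9, but exhaustive search shows no assignment into 9 USB sticks of capacity 25 GB exists — the minimum is 10.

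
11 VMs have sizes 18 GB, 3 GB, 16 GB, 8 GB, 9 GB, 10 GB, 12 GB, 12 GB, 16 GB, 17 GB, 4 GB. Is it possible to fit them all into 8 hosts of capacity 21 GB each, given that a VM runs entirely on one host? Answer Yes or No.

Yes

A valid assignment using 7 hosts:
  host 1: 18 + 3 = 21
  host 2: 17 + 4 = 21
  host 3: 16 = 16
  host 4: 16 = 16
  host 5: 12 + 9 = 21
  host 6: 12 + 8 = 20
  host 7: 10 = 10
That uses only 7 ≤ 8, so 8 hosts are enough.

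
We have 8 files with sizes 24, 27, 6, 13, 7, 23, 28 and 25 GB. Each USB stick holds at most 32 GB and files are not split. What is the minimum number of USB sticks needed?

6

Total = 28 + 27 + 25 + 24 + 23 + 13 + 7 + 6 = 153 GB.
Lower bound: ⌈153/32⌉ = 5 USB sticks.
A packing using 6 USB sticks:
  USB stick 1: 28 = 28
  USB stick 2: 27 = 27
  USB stick 3: 25 + 7 = 32
  USB stick 4: 24 + 6 = 30
  USB stick 5: 23 = 23
  USB stick 6: 13 = 13
No arrangement into 5 USB sticks stays within capacity, so 6 is optimal.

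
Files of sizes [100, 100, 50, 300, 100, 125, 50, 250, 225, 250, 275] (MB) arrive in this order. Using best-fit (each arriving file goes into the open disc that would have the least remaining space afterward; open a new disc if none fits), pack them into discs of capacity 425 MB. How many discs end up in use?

  100 → disc 1 (new)  [load 100/425]
  100 → disc 1  [load 200/425]
  50 → disc 1  [load 250/425]
  300 → disc 2 (new)  [load 300/425]
  100 → disc 2  [load 400/425]
  125 → disc 1  [load 375/425]
  50 → disc 1  [load 425/425]
  250 → disc 3 (new)  [load 250/425]
  225 → disc 4 (new)  [load 225/425]
  250 → disc 5 (new)  [load 250/425]
  275 → disc 6 (new)  [load 275/425]
6 discs opened.

6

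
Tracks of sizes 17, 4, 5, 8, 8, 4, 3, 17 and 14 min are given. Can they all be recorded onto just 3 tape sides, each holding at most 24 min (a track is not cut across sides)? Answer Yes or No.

No

Total = 80 min; ⌈80/24⌉ = 4.
At least 4 tape sides are required, but only 3 are allowed.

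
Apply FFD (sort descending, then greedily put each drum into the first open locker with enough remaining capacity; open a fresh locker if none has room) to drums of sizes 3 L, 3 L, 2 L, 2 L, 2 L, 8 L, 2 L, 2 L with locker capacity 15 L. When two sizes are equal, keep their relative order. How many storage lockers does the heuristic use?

2

Sorted descending: 8, 3, 3, 2, 2, 2, 2, 2.
  8 → locker 1 (new)  [load 8/15]
  3 → locker 1  [load 11/15]
  3 → locker 1  [load 14/15]
  2 → locker 2 (new)  [load 2/15]
  2 → locker 2  [load 4/15]
  2 → locker 2  [load 6/15]
  2 → locker 2  [load 8/15]
  2 → locker 2  [load 10/15]
2 storage lockers opened.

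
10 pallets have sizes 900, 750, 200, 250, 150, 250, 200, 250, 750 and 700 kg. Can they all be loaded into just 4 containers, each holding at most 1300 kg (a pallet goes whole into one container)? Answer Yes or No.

A valid assignment using 4 containers:
  container 1: 900 + 250 + 150 = 1300
  container 2: 750 + 250 + 250 = 1250
  container 3: 750 + 200 + 200 = 1150
  container 4: 700 = 700
Every load is within 1300 kg, so 4 containers suffice.

Yes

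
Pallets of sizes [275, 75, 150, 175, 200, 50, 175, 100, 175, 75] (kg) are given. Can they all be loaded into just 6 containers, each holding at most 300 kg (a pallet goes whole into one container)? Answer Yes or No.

Yes

A valid assignment using 6 containers:
  container 1: 275 = 275
  container 2: 200 + 100 = 300
  container 3: 175 + 75 + 50 = 300
  container 4: 175 + 75 = 250
  container 5: 175 = 175
  container 6: 150 = 150
Every load is within 300 kg, so 6 containers suffice.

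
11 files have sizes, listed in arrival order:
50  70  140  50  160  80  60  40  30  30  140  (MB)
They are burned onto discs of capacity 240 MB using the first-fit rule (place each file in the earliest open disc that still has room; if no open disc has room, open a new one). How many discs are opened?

  50 → disc 1 (new)  [load 50/240]
  70 → disc 1  [load 120/240]
  140 → disc 2 (new)  [load 140/240]
  50 → disc 1  [load 170/240]
  160 → disc 3 (new)  [load 160/240]
  80 → disc 2  [load 220/240]
  60 → disc 1  [load 230/240]
  40 → disc 3  [load 200/240]
  30 → disc 3  [load 230/240]
  30 → disc 4 (new)  [load 30/240]
  140 → disc 4  [load 170/240]
4 discs opened.

4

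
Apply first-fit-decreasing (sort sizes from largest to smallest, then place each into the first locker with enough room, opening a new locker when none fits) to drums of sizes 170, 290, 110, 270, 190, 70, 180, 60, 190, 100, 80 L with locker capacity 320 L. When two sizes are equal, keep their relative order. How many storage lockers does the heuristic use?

Sorted descending: 290, 270, 190, 190, 180, 170, 110, 100, 80, 70, 60.
  290 → locker 1 (new)  [load 290/320]
  270 → locker 2 (new)  [load 270/320]
  190 → locker 3 (new)  [load 190/320]
  190 → locker 4 (new)  [load 190/320]
  180 → locker 5 (new)  [load 180/320]
  170 → locker 6 (new)  [load 170/320]
  110 → locker 3  [load 300/320]
  100 → locker 4  [load 290/320]
  80 → locker 5  [load 260/320]
  70 → locker 6  [load 240/320]
  60 → locker 5  [load 320/320]
6 storage lockers opened.

6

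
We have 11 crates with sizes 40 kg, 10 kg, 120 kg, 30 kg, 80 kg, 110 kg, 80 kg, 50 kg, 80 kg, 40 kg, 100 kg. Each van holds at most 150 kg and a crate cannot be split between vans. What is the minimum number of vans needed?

Total = 120 + 110 + 100 + 80 + 80 + 80 + 50 + 40 + 40 + 30 + 10 = 740 kg.
Lower bound: ⌈740/150⌉ = 5 vans.
Also, 6 crates each exceed 75 kg, and no two of those can share a van, so at least 6 vans are needed.
A packing using 6 vans:
  van 1: 120 + 30 = 150
  van 2: 110 + 40 = 150
  van 3: 100 + 50 = 150
  van 4: 80 + 40 + 10 = 130
  van 5: 80 = 80
  van 6: 80 = 80
This matches the lower bound, so 6 is optimal.

6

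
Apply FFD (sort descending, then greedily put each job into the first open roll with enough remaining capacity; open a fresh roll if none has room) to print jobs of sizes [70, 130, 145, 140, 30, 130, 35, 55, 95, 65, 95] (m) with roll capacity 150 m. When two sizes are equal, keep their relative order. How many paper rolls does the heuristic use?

8

Sorted descending: 145, 140, 130, 130, 95, 95, 70, 65, 55, 35, 30.
  145 → roll 1 (new)  [load 145/150]
  140 → roll 2 (new)  [load 140/150]
  130 → roll 3 (new)  [load 130/150]
  130 → roll 4 (new)  [load 130/150]
  95 → roll 5 (new)  [load 95/150]
  95 → roll 6 (new)  [load 95/150]
  70 → roll 7 (new)  [load 70/150]
  65 → roll 7  [load 135/150]
  55 → roll 5  [load 150/150]
  35 → roll 6  [load 130/150]
  30 → roll 8 (new)  [load 30/150]
8 paper rolls opened.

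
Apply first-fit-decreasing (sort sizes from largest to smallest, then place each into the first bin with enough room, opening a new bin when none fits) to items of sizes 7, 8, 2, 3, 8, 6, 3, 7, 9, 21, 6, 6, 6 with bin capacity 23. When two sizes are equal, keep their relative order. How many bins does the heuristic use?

Sorted descending: 21, 9, 8, 8, 7, 7, 6, 6, 6, 6, 3, 3, 2.
  21 → bin 1 (new)  [load 21/23]
  9 → bin 2 (new)  [load 9/23]
  8 → bin 2  [load 17/23]
  8 → bin 3 (new)  [load 8/23]
  7 → bin 3  [load 15/23]
  7 → bin 3  [load 22/23]
  6 → bin 2  [load 23/23]
  6 → bin 4 (new)  [load 6/23]
  6 → bin 4  [load 12/23]
  6 → bin 4  [load 18/23]
  3 → bin 4  [load 21/23]
  3 → bin 5 (new)  [load 3/23]
  2 → bin 1  [load 23/23]
5 bins opened.

5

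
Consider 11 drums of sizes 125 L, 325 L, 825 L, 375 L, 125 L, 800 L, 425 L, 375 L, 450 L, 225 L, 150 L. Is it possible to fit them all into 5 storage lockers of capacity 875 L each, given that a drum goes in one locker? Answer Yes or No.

Yes

A valid assignment using 5 storage lockers:
  locker 1: 825 = 825
  locker 2: 800 = 800
  locker 3: 450 + 425 = 875
  locker 4: 375 + 375 + 125 = 875
  locker 5: 325 + 225 + 150 + 125 = 825
Every load is within 875 L, so 5 storage lockers suffice.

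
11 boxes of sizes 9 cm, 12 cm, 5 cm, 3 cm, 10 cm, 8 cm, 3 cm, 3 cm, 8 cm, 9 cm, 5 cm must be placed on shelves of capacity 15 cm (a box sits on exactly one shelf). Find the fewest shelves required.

6

Total = 12 + 10 + 9 + 9 + 8 + 8 + 5 + 5 + 3 + 3 + 3 = 75 cm.
Lower bound: ⌈75/15⌉ = 5 shelves.
Also, 6 boxes each exceed 15/2 cm, and no two of those can share a shelf, so at least 6 shelves are needed.
A packing using 6 shelves:
  shelf 1: 12 + 3 = 15
  shelf 2: 10 + 5 = 15
  shelf 3: 9 + 5 = 14
  shelf 4: 9 + 3 + 3 = 15
  shelf 5: 8 = 8
  shelf 6: 8 = 8
This matches the lower bound, so 6 is optimal.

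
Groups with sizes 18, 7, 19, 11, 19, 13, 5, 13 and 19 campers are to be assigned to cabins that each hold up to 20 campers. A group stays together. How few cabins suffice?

7

Total = 19 + 19 + 19 + 18 + 13 + 13 + 11 + 7 + 5 = 124 campers.
Lower bound: ⌈124/20⌉ = 7 cabins.
A packing using 7 cabins:
  cabin 1: 19 = 19
  cabin 2: 19 = 19
  cabin 3: 19 = 19
  cabin 4: 18 = 18
  cabin 5: 13 + 7 = 20
  cabin 6: 13 + 5 = 18
  cabin 7: 11 = 11
This matches the lower bound, so 7 is optimal.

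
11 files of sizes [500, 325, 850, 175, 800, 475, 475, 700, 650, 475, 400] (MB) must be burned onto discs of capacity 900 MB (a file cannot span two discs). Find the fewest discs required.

Total = 850 + 800 + 700 + 650 + 500 + 475 + 475 + 475 + 400 + 325 + 175 = 5825 MB.
Lower bound: ⌈5825/900⌉ = 7 discs.
Also, 8 files each exceed 450 MB, and no two of those can share a disc, so at least 8 discs are needed.
A packing using 8 discs:
  disc 1: 850 = 850
  disc 2: 800 = 800
  disc 3: 700 + 175 = 875
  disc 4: 650 = 650
  disc 5: 500 + 400 = 900
  disc 6: 475 + 325 = 800
  disc 7: 475 = 475
  disc 8: 475 = 475
This matches the lower bound, so 8 is optimal.

8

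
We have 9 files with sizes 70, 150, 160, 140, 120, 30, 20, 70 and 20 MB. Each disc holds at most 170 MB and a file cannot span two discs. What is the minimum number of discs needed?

Total = 160 + 150 + 140 + 120 + 70 + 70 + 30 + 20 + 20 = 780 MB.
Lower bound: ⌈780/170⌉ = 5 discs.
A packing using 5 discs:
  disc 1: 160 = 160
  disc 2: 150 + 20 = 170
  disc 3: 140 + 30 = 170
  disc 4: 120 + 20 = 140
  disc 5: 70 + 70 = 140
This matches the lower bound, so 5 is optimal.

5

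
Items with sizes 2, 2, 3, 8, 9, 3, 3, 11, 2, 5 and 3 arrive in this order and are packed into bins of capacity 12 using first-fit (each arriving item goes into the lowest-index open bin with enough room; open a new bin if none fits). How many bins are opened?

5

  2 → bin 1 (new)  [load 2/12]
  2 → bin 1  [load 4/12]
  3 → bin 1  [load 7/12]
  8 → bin 2 (new)  [load 8/12]
  9 → bin 3 (new)  [load 9/12]
  3 → bin 1  [load 10/12]
  3 → bin 2  [load 11/12]
  11 → bin 4 (new)  [load 11/12]
  2 → bin 1  [load 12/12]
  5 → bin 5 (new)  [load 5/12]
  3 → bin 3  [load 12/12]
5 bins opened.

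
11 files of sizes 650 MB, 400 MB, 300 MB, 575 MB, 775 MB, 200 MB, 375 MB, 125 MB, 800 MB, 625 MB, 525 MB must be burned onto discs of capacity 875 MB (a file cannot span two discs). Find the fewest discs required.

7

Total = 800 + 775 + 650 + 625 + 575 + 525 + 400 + 375 + 300 + 200 + 125 = 5350 MB.
Lower bound: ⌈5350/875⌉ = 7 discs.
A packing using 7 discs:
  disc 1: 800 = 800
  disc 2: 775 = 775
  disc 3: 650 + 200 = 850
  disc 4: 625 + 125 = 750
  disc 5: 575 + 300 = 875
  disc 6: 525 = 525
  disc 7: 400 + 375 = 775
This matches the lower bound, so 7 is optimal.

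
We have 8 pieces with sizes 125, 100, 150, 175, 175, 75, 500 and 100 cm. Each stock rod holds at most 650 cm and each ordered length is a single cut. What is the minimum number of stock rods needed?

3

Total = 500 + 175 + 175 + 150 + 125 + 100 + 100 + 75 = 1400 cm.
Lower bound: ⌈1400/650⌉ = 3 stock rods.
A packing using 3 stock rods:
  stock rod 1: 500 + 150 = 650
  stock rod 2: 175 + 175 + 125 + 100 + 75 = 650
  stock rod 3: 100 = 100
This matches the lower bound, so 3 is optimal.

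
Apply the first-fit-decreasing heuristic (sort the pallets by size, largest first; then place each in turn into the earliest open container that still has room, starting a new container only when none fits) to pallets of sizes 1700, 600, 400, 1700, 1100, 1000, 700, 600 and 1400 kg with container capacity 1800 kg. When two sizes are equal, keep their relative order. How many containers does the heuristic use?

Sorted descending: 1700, 1700, 1400, 1100, 1000, 700, 600, 600, 400.
  1700 → container 1 (new)  [load 1700/1800]
  1700 → container 2 (new)  [load 1700/1800]
  1400 → container 3 (new)  [load 1400/1800]
  1100 → container 4 (new)  [load 1100/1800]
  1000 → container 5 (new)  [load 1000/1800]
  700 → container 4  [load 1800/1800]
  600 → container 5  [load 1600/1800]
  600 → container 6 (new)  [load 600/1800]
  400 → container 3  [load 1800/1800]
6 containers opened.

6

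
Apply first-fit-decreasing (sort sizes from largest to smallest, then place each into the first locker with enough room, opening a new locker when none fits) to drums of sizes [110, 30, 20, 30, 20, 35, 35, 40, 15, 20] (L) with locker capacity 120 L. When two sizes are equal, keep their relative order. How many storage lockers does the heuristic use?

Sorted descending: 110, 40, 35, 35, 30, 30, 20, 20, 20, 15.
  110 → locker 1 (new)  [load 110/120]
  40 → locker 2 (new)  [load 40/120]
  35 → locker 2  [load 75/120]
  35 → locker 2  [load 110/120]
  30 → locker 3 (new)  [load 30/120]
  30 → locker 3  [load 60/120]
  20 → locker 3  [load 80/120]
  20 → locker 3  [load 100/120]
  20 → locker 3  [load 120/120]
  15 → locker 4 (new)  [load 15/120]
4 storage lockers opened.

4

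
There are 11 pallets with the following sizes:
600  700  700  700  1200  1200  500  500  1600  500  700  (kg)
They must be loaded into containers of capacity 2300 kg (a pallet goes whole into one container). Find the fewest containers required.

Total = 1600 + 1200 + 1200 + 700 + 700 + 700 + 700 + 600 + 500 + 500 + 500 = 8900 kg.
Lower bound: ⌈8900/2300⌉ = 4 containers.
A packing using 4 containers:
  container 1: 1600 + 700 = 2300
  container 2: 1200 + 600 + 500 = 2300
  container 3: 1200 + 500 + 500 = 2200
  container 4: 700 + 700 + 700 = 2100
This matches the lower bound, so 4 is optimal.

4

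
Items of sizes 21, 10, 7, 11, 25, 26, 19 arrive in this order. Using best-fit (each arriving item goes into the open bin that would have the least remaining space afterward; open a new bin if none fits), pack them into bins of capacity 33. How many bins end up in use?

5

  21 → bin 1 (new)  [load 21/33]
  10 → bin 1  [load 31/33]
  7 → bin 2 (new)  [load 7/33]
  11 → bin 2  [load 18/33]
  25 → bin 3 (new)  [load 25/33]
  26 → bin 4 (new)  [load 26/33]
  19 → bin 5 (new)  [load 19/33]
5 bins opened.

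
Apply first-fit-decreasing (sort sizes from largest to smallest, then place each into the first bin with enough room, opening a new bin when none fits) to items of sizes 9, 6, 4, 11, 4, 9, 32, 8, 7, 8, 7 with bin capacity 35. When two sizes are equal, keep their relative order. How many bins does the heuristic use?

Sorted descending: 32, 11, 9, 9, 8, 8, 7, 7, 6, 4, 4.
  32 → bin 1 (new)  [load 32/35]
  11 → bin 2 (new)  [load 11/35]
  9 → bin 2  [load 20/35]
  9 → bin 2  [load 29/35]
  8 → bin 3 (new)  [load 8/35]
  8 → bin 3  [load 16/35]
  7 → bin 3  [load 23/35]
  7 → bin 3  [load 30/35]
  6 → bin 2  [load 35/35]
  4 → bin 3  [load 34/35]
  4 → bin 4 (new)  [load 4/35]
4 bins opened.

4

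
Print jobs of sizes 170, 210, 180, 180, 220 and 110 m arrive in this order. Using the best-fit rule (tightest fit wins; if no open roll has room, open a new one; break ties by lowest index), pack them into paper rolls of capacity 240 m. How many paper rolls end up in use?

  170 → roll 1 (new)  [load 170/240]
  210 → roll 2 (new)  [load 210/240]
  180 → roll 3 (new)  [load 180/240]
  180 → roll 4 (new)  [load 180/240]
  220 → roll 5 (new)  [load 220/240]
  110 → roll 6 (new)  [load 110/240]
6 paper rolls opened.

6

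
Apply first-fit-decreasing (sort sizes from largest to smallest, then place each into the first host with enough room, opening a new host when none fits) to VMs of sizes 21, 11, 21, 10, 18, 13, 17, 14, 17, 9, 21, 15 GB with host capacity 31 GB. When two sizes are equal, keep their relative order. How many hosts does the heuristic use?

7

Sorted descending: 21, 21, 21, 18, 17, 17, 15, 14, 13, 11, 10, 9.
  21 → host 1 (new)  [load 21/31]
  21 → host 2 (new)  [load 21/31]
  21 → host 3 (new)  [load 21/31]
  18 → host 4 (new)  [load 18/31]
  17 → host 5 (new)  [load 17/31]
  17 → host 6 (new)  [load 17/31]
  15 → host 7 (new)  [load 15/31]
  14 → host 5  [load 31/31]
  13 → host 4  [load 31/31]
  11 → host 6  [load 28/31]
  10 → host 1  [load 31/31]
  9 → host 2  [load 30/31]
7 hosts opened.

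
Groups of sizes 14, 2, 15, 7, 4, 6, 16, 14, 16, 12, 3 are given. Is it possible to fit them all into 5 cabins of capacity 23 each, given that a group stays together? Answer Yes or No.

Total = 109; ⌈109/23⌉ = 5.
6 groups each exceed half the capacity and cannot share a cabin, forcing at least 6 cabins.
At least 6 cabins are required, but only 5 are allowed.

No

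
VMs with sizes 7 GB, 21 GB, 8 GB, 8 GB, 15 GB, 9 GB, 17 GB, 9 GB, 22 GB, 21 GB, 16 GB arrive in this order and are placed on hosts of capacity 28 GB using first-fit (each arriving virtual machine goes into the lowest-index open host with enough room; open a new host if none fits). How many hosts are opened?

  7 → host 1 (new)  [load 7/28]
  21 → host 1  [load 28/28]
  8 → host 2 (new)  [load 8/28]
  8 → host 2  [load 16/28]
  15 → host 3 (new)  [load 15/28]
  9 → host 2  [load 25/28]
  17 → host 4 (new)  [load 17/28]
  9 → host 3  [load 24/28]
  22 → host 5 (new)  [load 22/28]
  21 → host 6 (new)  [load 21/28]
  16 → host 7 (new)  [load 16/28]
7 hosts opened.

7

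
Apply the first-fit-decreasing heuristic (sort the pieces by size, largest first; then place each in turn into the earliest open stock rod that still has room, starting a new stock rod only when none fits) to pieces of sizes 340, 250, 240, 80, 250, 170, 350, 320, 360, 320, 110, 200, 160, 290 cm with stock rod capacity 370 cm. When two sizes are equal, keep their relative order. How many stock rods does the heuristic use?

11

Sorted descending: 360, 350, 340, 320, 320, 290, 250, 250, 240, 200, 170, 160, 110, 80.
  360 → stock rod 1 (new)  [load 360/370]
  350 → stock rod 2 (new)  [load 350/370]
  340 → stock rod 3 (new)  [load 340/370]
  320 → stock rod 4 (new)  [load 320/370]
  320 → stock rod 5 (new)  [load 320/370]
  290 → stock rod 6 (new)  [load 290/370]
  250 → stock rod 7 (new)  [load 250/370]
  250 → stock rod 8 (new)  [load 250/370]
  240 → stock rod 9 (new)  [load 240/370]
  200 → stock rod 10 (new)  [load 200/370]
  170 → stock rod 10  [load 370/370]
  160 → stock rod 11 (new)  [load 160/370]
  110 → stock rod 7  [load 360/370]
  80 → stock rod 6  [load 370/370]
11 stock rods opened.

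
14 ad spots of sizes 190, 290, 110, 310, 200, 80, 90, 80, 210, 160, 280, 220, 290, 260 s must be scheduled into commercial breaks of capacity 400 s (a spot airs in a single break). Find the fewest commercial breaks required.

Total = 310 + 290 + 290 + 280 + 260 + 220 + 210 + 200 + 190 + 160 + 110 + 90 + 80 + 80 = 2770 s.
Lower bound: ⌈2770/400⌉ = 7 commercial breaks.
A packing using 8 commercial breaks:
  break 1: 310 + 90 = 400
  break 2: 290 + 110 = 400
  break 3: 290 + 80 = 370
  break 4: 280 + 80 = 360
  break 5: 260 = 260
  break 6: 220 + 160 = 380
  break 7: 210 + 190 = 400
  break 8: 200 = 200
No arrangement into 7 commercial breaks stays within capacity, so 8 is optimal.

8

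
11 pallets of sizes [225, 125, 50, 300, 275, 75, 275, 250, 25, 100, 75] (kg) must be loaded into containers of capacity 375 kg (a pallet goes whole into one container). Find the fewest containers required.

Total = 300 + 275 + 275 + 250 + 225 + 125 + 100 + 75 + 75 + 50 + 25 = 1775 kg.
Lower bound: ⌈1775/375⌉ = 5 containers.
A packing using 5 containers:
  container 1: 300 + 75 = 375
  container 2: 275 + 100 = 375
  container 3: 275 + 75 + 25 = 375
  container 4: 250 + 125 = 375
  container 5: 225 + 50 = 275
This matches the lower bound, so 5 is optimal.

5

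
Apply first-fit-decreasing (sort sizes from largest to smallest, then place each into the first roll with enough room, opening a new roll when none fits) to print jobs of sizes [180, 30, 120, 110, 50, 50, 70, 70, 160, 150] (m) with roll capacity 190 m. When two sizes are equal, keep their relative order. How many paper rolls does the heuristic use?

Sorted descending: 180, 160, 150, 120, 110, 70, 70, 50, 50, 30.
  180 → roll 1 (new)  [load 180/190]
  160 → roll 2 (new)  [load 160/190]
  150 → roll 3 (new)  [load 150/190]
  120 → roll 4 (new)  [load 120/190]
  110 → roll 5 (new)  [load 110/190]
  70 → roll 4  [load 190/190]
  70 → roll 5  [load 180/190]
  50 → roll 6 (new)  [load 50/190]
  50 → roll 6  [load 100/190]
  30 → roll 2  [load 190/190]
6 paper rolls opened.

6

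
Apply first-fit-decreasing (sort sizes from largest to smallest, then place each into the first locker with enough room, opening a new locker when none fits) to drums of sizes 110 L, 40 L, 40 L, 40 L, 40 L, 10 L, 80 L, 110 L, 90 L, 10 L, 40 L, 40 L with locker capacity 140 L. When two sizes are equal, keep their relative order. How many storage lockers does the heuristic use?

6

Sorted descending: 110, 110, 90, 80, 40, 40, 40, 40, 40, 40, 10, 10.
  110 → locker 1 (new)  [load 110/140]
  110 → locker 2 (new)  [load 110/140]
  90 → locker 3 (new)  [load 90/140]
  80 → locker 4 (new)  [load 80/140]
  40 → locker 3  [load 130/140]
  40 → locker 4  [load 120/140]
  40 → locker 5 (new)  [load 40/140]
  40 → locker 5  [load 80/140]
  40 → locker 5  [load 120/140]
  40 → locker 6 (new)  [load 40/140]
  10 → locker 1  [load 120/140]
  10 → locker 1  [load 130/140]
6 storage lockers opened.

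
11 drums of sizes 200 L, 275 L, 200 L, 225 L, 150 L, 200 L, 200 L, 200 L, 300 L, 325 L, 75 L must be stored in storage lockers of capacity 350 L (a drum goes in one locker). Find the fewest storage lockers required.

Total = 325 + 300 + 275 + 225 + 200 + 200 + 200 + 200 + 200 + 150 + 75 = 2350 L.
Lower bound: ⌈2350/350⌉ = 7 storage lockers.
Also, 9 drums each exceed 175 L, and no two of those can share a locker, so at least 9 storage lockers are needed.
A packing using 9 storage lockers:
  locker 1: 325 = 325
  locker 2: 300 = 300
  locker 3: 275 + 75 = 350
  locker 4: 225 = 225
  locker 5: 200 + 150 = 350
  locker 6: 200 = 200
  locker 7: 200 = 200
  locker 8: 200 = 200
  locker 9: 200 = 200
This matches the lower bound, so 9 is optimal.

9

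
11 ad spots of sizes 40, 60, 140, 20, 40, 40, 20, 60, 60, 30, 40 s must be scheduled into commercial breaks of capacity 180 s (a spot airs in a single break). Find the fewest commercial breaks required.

Total = 140 + 60 + 60 + 60 + 40 + 40 + 40 + 40 + 30 + 20 + 20 = 550 s.
Lower bound: ⌈550/180⌉ = 4 commercial breaks.
A packing using 4 commercial breaks:
  break 1: 140 + 40 = 180
  break 2: 60 + 60 + 60 = 180
  break 3: 40 + 40 + 40 + 30 + 20 = 170
  break 4: 20 = 20
This matches the lower bound, so 4 is optimal.

4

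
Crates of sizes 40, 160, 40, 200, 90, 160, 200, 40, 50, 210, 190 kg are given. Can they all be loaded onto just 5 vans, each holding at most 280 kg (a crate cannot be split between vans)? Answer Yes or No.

No

Total = 1380 kg; ⌈1380/280⌉ = 5.
6 crates each exceed half the capacity and cannot share a van, forcing at least 6 vans.
At least 6 vans are required, but only 5 are allowed.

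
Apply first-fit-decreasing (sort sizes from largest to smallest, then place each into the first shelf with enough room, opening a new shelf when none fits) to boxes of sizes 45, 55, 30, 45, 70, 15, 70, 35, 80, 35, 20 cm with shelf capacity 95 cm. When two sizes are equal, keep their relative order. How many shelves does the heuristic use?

6

Sorted descending: 80, 70, 70, 55, 45, 45, 35, 35, 30, 20, 15.
  80 → shelf 1 (new)  [load 80/95]
  70 → shelf 2 (new)  [load 70/95]
  70 → shelf 3 (new)  [load 70/95]
  55 → shelf 4 (new)  [load 55/95]
  45 → shelf 5 (new)  [load 45/95]
  45 → shelf 5  [load 90/95]
  35 → shelf 4  [load 90/95]
  35 → shelf 6 (new)  [load 35/95]
  30 → shelf 6  [load 65/95]
  20 → shelf 2  [load 90/95]
  15 → shelf 1  [load 95/95]
6 shelves opened.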